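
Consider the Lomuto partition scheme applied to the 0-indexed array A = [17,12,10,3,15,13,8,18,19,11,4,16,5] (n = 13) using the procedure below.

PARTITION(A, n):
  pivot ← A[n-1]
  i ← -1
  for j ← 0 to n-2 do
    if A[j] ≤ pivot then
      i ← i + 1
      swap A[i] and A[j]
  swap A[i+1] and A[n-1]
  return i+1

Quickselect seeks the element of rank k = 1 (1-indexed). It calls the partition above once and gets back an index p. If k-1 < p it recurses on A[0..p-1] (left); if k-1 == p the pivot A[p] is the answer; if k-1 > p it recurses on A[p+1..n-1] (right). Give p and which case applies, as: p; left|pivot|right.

pivot = A[12] = 5; i = -1
j=0: A[0]=17 > 5 → no swap
j=1: A[1]=12 > 5 → no swap
j=2: A[2]=10 > 5 → no swap
j=3: A[3]=3 ≤ 5 → i=0, swap A[0],A[3] → [3,12,10,17,15,13,8,18,19,11,4,16,5]
j=4: A[4]=15 > 5 → no swap
j=5: A[5]=13 > 5 → no swap
j=6: A[6]=8 > 5 → no swap
j=7: A[7]=18 > 5 → no swap
j=8: A[8]=19 > 5 → no swap
j=9: A[9]=11 > 5 → no swap
j=10: A[10]=4 ≤ 5 → i=1, swap A[1],A[10] → [3,4,10,17,15,13,8,18,19,11,12,16,5]
j=11: A[11]=16 > 5 → no swap
final swap A[2],A[12] → [3,4,5,17,15,13,8,18,19,11,12,16,10]; return 2
p = 2; k-1 = 0 < 2 ⇒ left

2; left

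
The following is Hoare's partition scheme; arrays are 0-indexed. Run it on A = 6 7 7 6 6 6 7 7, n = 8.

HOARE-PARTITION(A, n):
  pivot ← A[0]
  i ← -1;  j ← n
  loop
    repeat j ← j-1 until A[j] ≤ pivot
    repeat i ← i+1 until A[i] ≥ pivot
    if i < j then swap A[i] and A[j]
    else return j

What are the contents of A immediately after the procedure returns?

pivot = A[0] = 6; i = -1, j = 8
j→5 (A[5]=6≤6), i→0 (A[0]=6≥6); i<j, swap → 6 7 7 6 6 6 7 7
j→4 (A[4]=6≤6), i→1 (A[1]=7≥6); i<j, swap → 6 6 7 6 7 6 7 7
j→3 (A[3]=6≤6), i→2 (A[2]=7≥6); i<j, swap → 6 6 6 7 7 6 7 7
j→2, i→3; i≥j, return j=2. A = 6 6 6 7 7 6 7 7

6 6 6 7 7 6 7 7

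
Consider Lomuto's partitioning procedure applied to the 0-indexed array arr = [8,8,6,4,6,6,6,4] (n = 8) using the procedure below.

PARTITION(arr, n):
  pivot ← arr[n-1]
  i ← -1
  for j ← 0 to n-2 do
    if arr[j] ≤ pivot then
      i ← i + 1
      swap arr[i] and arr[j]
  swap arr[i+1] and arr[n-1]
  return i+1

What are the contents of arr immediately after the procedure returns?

pivot=4, i=-1
j=0: 8>4, skip
j=1: 8>4, skip
j=2: 6>4, skip
j=3: 4≤4, i=0, swap(0,3) ⇒ [4,8,6,8,6,6,6,4]
j=4: 6>4, skip
j=5: 6>4, skip
j=6: 6>4, skip
swap(1,7) ⇒ [4,4,6,8,6,6,6,8]; return 1

[4,4,6,8,6,6,6,8]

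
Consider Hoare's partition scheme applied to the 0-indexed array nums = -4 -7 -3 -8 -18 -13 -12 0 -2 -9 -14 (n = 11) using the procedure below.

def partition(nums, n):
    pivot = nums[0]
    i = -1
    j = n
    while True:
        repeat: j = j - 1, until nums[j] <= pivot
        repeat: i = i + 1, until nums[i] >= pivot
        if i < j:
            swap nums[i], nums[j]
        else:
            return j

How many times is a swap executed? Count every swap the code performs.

2

pivot = nums[0] = -4; i = -1, j = 11
j→10 (nums[10]=-14≤-4), i→0 (nums[0]=-4≥-4); i<j, swap → -14 -7 -3 -8 -18 -13 -12 0 -2 -9 -4
j→9 (nums[9]=-9≤-4), i→2 (nums[2]=-3≥-4); i<j, swap → -14 -7 -9 -8 -18 -13 -12 0 -2 -3 -4
j→6, i→7; i≥j, return j=6. nums = -14 -7 -9 -8 -18 -13 -12 0 -2 -3 -4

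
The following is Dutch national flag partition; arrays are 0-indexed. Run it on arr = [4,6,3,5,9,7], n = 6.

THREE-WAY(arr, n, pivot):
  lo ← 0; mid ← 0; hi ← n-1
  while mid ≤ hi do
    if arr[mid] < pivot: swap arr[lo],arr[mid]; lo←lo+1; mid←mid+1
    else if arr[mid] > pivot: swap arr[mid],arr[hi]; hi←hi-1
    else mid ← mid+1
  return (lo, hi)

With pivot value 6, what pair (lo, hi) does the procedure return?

(3, 3)

pivot = 6; lo=0, mid=0, hi=5
arr[mid]=4<6: swap arr[0],arr[0]; lo=1,mid=1 → [4,6,3,5,9,7]
arr[mid]=6=6: mid=2
arr[mid]=3<6: swap arr[1],arr[2]; lo=2,mid=3 → [4,3,6,5,9,7]
arr[mid]=5<6: swap arr[2],arr[3]; lo=3,mid=4 → [4,3,5,6,9,7]
arr[mid]=9>6: swap arr[4],arr[5]; hi=4 → [4,3,5,6,7,9]
arr[mid]=7>6: swap arr[4],arr[4]; hi=3 → [4,3,5,6,7,9]
end: lo=3, hi=3; arr = [4,3,5,6,7,9]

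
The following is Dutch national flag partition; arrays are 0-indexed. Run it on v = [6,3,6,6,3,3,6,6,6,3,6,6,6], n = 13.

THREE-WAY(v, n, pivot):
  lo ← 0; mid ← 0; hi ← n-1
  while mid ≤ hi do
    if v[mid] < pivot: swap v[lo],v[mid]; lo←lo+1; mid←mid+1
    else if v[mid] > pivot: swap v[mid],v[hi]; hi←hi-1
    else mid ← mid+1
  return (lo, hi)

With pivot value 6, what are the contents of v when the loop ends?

pivot = 6; lo=0, mid=0, hi=12
v[mid]=6=6: mid=1
v[mid]=3<6: swap v[0],v[1]; lo=1,mid=2 → [3,6,6,6,3,3,6,6,6,3,6,6,6]
v[mid]=6=6: mid=3
v[mid]=6=6: mid=4
v[mid]=3<6: swap v[1],v[4]; lo=2,mid=5 → [3,3,6,6,6,3,6,6,6,3,6,6,6]
v[mid]=3<6: swap v[2],v[5]; lo=3,mid=6 → [3,3,3,6,6,6,6,6,6,3,6,6,6]
v[mid]=6=6: mid=7
v[mid]=6=6: mid=8
v[mid]=6=6: mid=9
v[mid]=3<6: swap v[3],v[9]; lo=4,mid=10 → [3,3,3,3,6,6,6,6,6,6,6,6,6]
v[mid]=6=6: mid=11
v[mid]=6=6: mid=12
v[mid]=6=6: mid=13
end: lo=4, hi=12; v = [3,3,3,3,6,6,6,6,6,6,6,6,6]

[3,3,3,3,6,6,6,6,6,6,6,6,6]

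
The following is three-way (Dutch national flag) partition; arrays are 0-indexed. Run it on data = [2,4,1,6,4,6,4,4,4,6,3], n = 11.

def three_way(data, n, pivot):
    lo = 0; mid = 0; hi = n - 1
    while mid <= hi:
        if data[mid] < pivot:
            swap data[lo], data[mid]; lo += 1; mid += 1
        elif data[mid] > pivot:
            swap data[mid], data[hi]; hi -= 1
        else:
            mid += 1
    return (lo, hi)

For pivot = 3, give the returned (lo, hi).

pivot = 3; lo=0, mid=0, hi=10
data[mid]=2<3: swap data[0],data[0]; lo=1,mid=1 → [2,4,1,6,4,6,4,4,4,6,3]
data[mid]=4>3: swap data[1],data[10]; hi=9 → [2,3,1,6,4,6,4,4,4,6,4]
data[mid]=3=3: mid=2
data[mid]=1<3: swap data[1],data[2]; lo=2,mid=3 → [2,1,3,6,4,6,4,4,4,6,4]
data[mid]=6>3: swap data[3],data[9]; hi=8 → [2,1,3,6,4,6,4,4,4,6,4]
data[mid]=6>3: swap data[3],data[8]; hi=7 → [2,1,3,4,4,6,4,4,6,6,4]
data[mid]=4>3: swap data[3],data[7]; hi=6 → [2,1,3,4,4,6,4,4,6,6,4]
data[mid]=4>3: swap data[3],data[6]; hi=5 → [2,1,3,4,4,6,4,4,6,6,4]
data[mid]=4>3: swap data[3],data[5]; hi=4 → [2,1,3,6,4,4,4,4,6,6,4]
data[mid]=6>3: swap data[3],data[4]; hi=3 → [2,1,3,4,6,4,4,4,6,6,4]
data[mid]=4>3: swap data[3],data[3]; hi=2 → [2,1,3,4,6,4,4,4,6,6,4]
end: lo=2, hi=2; data = [2,1,3,4,6,4,4,4,6,6,4]

(2, 2)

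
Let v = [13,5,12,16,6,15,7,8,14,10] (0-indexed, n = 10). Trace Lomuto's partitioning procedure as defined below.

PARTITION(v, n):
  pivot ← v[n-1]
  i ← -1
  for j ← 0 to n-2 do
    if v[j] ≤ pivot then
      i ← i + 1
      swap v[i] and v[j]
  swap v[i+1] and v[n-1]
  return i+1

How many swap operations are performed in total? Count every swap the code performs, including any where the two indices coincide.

pivot = v[9] = 10; i = -1
j=0: v[0]=13 > 10 → no swap
j=1: v[1]=5 ≤ 10 → i=0, swap v[0],v[1] → [5,13,12,16,6,15,7,8,14,10]
j=2: v[2]=12 > 10 → no swap
j=3: v[3]=16 > 10 → no swap
j=4: v[4]=6 ≤ 10 → i=1, swap v[1],v[4] → [5,6,12,16,13,15,7,8,14,10]
j=5: v[5]=15 > 10 → no swap
j=6: v[6]=7 ≤ 10 → i=2, swap v[2],v[6] → [5,6,7,16,13,15,12,8,14,10]
j=7: v[7]=8 ≤ 10 → i=3, swap v[3],v[7] → [5,6,7,8,13,15,12,16,14,10]
j=8: v[8]=14 > 10 → no swap
final swap v[4],v[9] → [5,6,7,8,10,15,12,16,14,13]; return 4

5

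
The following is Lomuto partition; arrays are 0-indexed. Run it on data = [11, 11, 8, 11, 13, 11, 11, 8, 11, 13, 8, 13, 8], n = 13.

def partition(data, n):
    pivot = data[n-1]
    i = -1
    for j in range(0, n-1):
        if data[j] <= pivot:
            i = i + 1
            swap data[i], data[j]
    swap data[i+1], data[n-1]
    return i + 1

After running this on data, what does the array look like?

pivot=8, i=-1
j=0: 11>8, skip
j=1: 11>8, skip
j=2: 8≤8, i=0, swap(0,2) ⇒ [8, 11, 11, 11, 13, 11, 11, 8, 11, 13, 8, 13, 8]
j=3: 11>8, skip
j=4: 13>8, skip
j=5: 11>8, skip
j=6: 11>8, skip
j=7: 8≤8, i=1, swap(1,7) ⇒ [8, 8, 11, 11, 13, 11, 11, 11, 11, 13, 8, 13, 8]
j=8: 11>8, skip
j=9: 13>8, skip
j=10: 8≤8, i=2, swap(2,10) ⇒ [8, 8, 8, 11, 13, 11, 11, 11, 11, 13, 11, 13, 8]
j=11: 13>8, skip
swap(3,12) ⇒ [8, 8, 8, 8, 13, 11, 11, 11, 11, 13, 11, 13, 11]; return 3

[8, 8, 8, 8, 13, 11, 11, 11, 11, 13, 11, 13, 11]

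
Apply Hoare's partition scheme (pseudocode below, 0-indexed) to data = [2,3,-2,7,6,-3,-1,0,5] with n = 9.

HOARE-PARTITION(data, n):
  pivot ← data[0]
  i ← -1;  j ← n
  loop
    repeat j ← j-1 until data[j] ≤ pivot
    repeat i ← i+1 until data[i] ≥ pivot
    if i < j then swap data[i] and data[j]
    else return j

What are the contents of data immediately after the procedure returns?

pivot = data[0] = 2; i = -1, j = 9
j→7 (data[7]=0≤2), i→0 (data[0]=2≥2); i<j, swap → [0,3,-2,7,6,-3,-1,2,5]
j→6 (data[6]=-1≤2), i→1 (data[1]=3≥2); i<j, swap → [0,-1,-2,7,6,-3,3,2,5]
j→5 (data[5]=-3≤2), i→3 (data[3]=7≥2); i<j, swap → [0,-1,-2,-3,6,7,3,2,5]
j→3, i→4; i≥j, return j=3. data = [0,-1,-2,-3,6,7,3,2,5]

[0,-1,-2,-3,6,7,3,2,5]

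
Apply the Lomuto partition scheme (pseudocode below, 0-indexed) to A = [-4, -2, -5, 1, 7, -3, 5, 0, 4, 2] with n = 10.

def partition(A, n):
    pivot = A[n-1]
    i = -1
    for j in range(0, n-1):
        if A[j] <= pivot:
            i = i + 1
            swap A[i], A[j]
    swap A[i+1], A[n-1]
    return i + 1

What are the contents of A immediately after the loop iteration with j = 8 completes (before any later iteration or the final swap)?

[-4, -2, -5, 1, -3, 0, 5, 7, 4, 2]

pivot=2, i=-1
j=0: -4≤2, i=0, swap(0,0) ⇒ [-4, -2, -5, 1, 7, -3, 5, 0, 4, 2]
j=1: -2≤2, i=1, swap(1,1) ⇒ [-4, -2, -5, 1, 7, -3, 5, 0, 4, 2]
j=2: -5≤2, i=2, swap(2,2) ⇒ [-4, -2, -5, 1, 7, -3, 5, 0, 4, 2]
j=3: 1≤2, i=3, swap(3,3) ⇒ [-4, -2, -5, 1, 7, -3, 5, 0, 4, 2]
j=4: 7>2, skip
j=5: -3≤2, i=4, swap(4,5) ⇒ [-4, -2, -5, 1, -3, 7, 5, 0, 4, 2]
j=6: 5>2, skip
j=7: 0≤2, i=5, swap(5,7) ⇒ [-4, -2, -5, 1, -3, 0, 5, 7, 4, 2]
j=8: 4>2, skip
(after j=8) A = [-4, -2, -5, 1, -3, 0, 5, 7, 4, 2]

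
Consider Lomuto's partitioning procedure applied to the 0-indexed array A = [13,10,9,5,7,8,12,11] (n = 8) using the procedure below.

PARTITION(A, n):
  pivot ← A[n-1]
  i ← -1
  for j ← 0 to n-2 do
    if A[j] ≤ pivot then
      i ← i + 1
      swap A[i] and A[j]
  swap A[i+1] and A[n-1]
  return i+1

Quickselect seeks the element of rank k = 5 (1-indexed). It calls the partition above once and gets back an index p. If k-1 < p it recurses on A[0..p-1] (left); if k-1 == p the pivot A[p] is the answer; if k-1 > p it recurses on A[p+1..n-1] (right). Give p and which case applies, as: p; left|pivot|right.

5; left

pivot=11, i=-1
j=0: 13>11, skip
j=1: 10≤11, i=0, swap(0,1) ⇒ [10,13,9,5,7,8,12,11]
j=2: 9≤11, i=1, swap(1,2) ⇒ [10,9,13,5,7,8,12,11]
j=3: 5≤11, i=2, swap(2,3) ⇒ [10,9,5,13,7,8,12,11]
j=4: 7≤11, i=3, swap(3,4) ⇒ [10,9,5,7,13,8,12,11]
j=5: 8≤11, i=4, swap(4,5) ⇒ [10,9,5,7,8,13,12,11]
j=6: 12>11, skip
swap(5,7) ⇒ [10,9,5,7,8,11,12,13]; return 5
p = 5; k-1 = 4 < 5 ⇒ left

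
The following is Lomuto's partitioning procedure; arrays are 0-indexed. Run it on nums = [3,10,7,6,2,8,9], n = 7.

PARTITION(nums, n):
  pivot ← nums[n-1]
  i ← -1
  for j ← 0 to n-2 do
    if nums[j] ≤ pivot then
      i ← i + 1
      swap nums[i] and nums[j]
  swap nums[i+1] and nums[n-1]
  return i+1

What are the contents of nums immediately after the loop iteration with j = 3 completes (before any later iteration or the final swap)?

[3,7,6,10,2,8,9]

pivot=9, i=-1
j=0: 3≤9, i=0, swap(0,0) ⇒ [3,10,7,6,2,8,9]
j=1: 10>9, skip
j=2: 7≤9, i=1, swap(1,2) ⇒ [3,7,10,6,2,8,9]
j=3: 6≤9, i=2, swap(2,3) ⇒ [3,7,6,10,2,8,9]
(after j=3) nums = [3,7,6,10,2,8,9]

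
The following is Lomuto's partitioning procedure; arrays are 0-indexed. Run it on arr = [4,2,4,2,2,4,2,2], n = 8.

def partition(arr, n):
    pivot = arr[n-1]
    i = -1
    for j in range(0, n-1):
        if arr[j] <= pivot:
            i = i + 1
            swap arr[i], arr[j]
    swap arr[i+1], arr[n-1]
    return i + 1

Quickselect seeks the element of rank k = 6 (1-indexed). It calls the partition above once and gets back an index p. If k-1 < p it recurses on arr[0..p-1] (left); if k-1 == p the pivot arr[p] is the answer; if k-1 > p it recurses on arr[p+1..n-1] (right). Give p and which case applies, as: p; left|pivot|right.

4; right

pivot=2, i=-1
j=0: 4>2, skip
j=1: 2≤2, i=0, swap(0,1) ⇒ [2,4,4,2,2,4,2,2]
j=2: 4>2, skip
j=3: 2≤2, i=1, swap(1,3) ⇒ [2,2,4,4,2,4,2,2]
j=4: 2≤2, i=2, swap(2,4) ⇒ [2,2,2,4,4,4,2,2]
j=5: 4>2, skip
j=6: 2≤2, i=3, swap(3,6) ⇒ [2,2,2,2,4,4,4,2]
swap(4,7) ⇒ [2,2,2,2,2,4,4,4]; return 4
p = 4; k-1 = 5 > 4 ⇒ right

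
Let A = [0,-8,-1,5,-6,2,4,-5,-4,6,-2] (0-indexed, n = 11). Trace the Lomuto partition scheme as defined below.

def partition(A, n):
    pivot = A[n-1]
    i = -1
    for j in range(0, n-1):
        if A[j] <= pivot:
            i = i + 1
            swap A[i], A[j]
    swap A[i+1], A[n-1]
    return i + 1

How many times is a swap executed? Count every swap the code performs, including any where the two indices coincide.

5

pivot = A[10] = -2; i = -1
j=0: A[0]=0 > -2 → no swap
j=1: A[1]=-8 ≤ -2 → i=0, swap A[0],A[1] → [-8,0,-1,5,-6,2,4,-5,-4,6,-2]
j=2: A[2]=-1 > -2 → no swap
j=3: A[3]=5 > -2 → no swap
j=4: A[4]=-6 ≤ -2 → i=1, swap A[1],A[4] → [-8,-6,-1,5,0,2,4,-5,-4,6,-2]
j=5: A[5]=2 > -2 → no swap
j=6: A[6]=4 > -2 → no swap
j=7: A[7]=-5 ≤ -2 → i=2, swap A[2],A[7] → [-8,-6,-5,5,0,2,4,-1,-4,6,-2]
j=8: A[8]=-4 ≤ -2 → i=3, swap A[3],A[8] → [-8,-6,-5,-4,0,2,4,-1,5,6,-2]
j=9: A[9]=6 > -2 → no swap
final swap A[4],A[10] → [-8,-6,-5,-4,-2,2,4,-1,5,6,0]; return 4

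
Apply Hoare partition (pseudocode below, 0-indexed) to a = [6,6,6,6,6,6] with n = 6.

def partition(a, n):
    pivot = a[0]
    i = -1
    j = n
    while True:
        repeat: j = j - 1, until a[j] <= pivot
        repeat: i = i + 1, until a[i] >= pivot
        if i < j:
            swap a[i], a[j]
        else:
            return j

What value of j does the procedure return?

2

pivot = a[0] = 6; i = -1, j = 6
j→5 (a[5]=6≤6), i→0 (a[0]=6≥6); i<j, swap → [6,6,6,6,6,6]
j→4 (a[4]=6≤6), i→1 (a[1]=6≥6); i<j, swap → [6,6,6,6,6,6]
j→3 (a[3]=6≤6), i→2 (a[2]=6≥6); i<j, swap → [6,6,6,6,6,6]
j→2, i→3; i≥j, return j=2. a = [6,6,6,6,6,6]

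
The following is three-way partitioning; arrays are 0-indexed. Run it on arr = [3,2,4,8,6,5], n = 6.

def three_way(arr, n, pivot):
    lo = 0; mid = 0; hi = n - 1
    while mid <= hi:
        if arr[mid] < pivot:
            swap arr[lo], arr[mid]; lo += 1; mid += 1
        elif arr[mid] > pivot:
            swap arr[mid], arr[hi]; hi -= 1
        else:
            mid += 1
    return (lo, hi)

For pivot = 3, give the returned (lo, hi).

lo=0 mid=0 hi=5
3=3: mid=1
2<3: swap(0,1), lo=1 mid=2 ⇒ [2,3,4,8,6,5]
4>3: swap(2,5), hi=4 ⇒ [2,3,5,8,6,4]
5>3: swap(2,4), hi=3 ⇒ [2,3,6,8,5,4]
6>3: swap(2,3), hi=2 ⇒ [2,3,8,6,5,4]
8>3: swap(2,2), hi=1 ⇒ [2,3,8,6,5,4]
done. lo=1 hi=1; arr=[2,3,8,6,5,4]

(1, 1)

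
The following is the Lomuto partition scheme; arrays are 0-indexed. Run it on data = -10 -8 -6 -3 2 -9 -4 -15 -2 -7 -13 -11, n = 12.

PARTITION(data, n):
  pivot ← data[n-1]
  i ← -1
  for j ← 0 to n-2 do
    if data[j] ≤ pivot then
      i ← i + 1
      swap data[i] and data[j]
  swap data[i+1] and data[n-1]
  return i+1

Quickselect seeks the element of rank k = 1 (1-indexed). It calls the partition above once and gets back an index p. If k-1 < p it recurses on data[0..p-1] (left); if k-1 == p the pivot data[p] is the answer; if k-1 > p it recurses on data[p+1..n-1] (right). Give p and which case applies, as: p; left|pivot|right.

pivot=-11, i=-1
j=0: -10>-11, skip
j=1: -8>-11, skip
j=2: -6>-11, skip
j=3: -3>-11, skip
j=4: 2>-11, skip
j=5: -9>-11, skip
j=6: -4>-11, skip
j=7: -15≤-11, i=0, swap(0,7) ⇒ -15 -8 -6 -3 2 -9 -4 -10 -2 -7 -13 -11
j=8: -2>-11, skip
j=9: -7>-11, skip
j=10: -13≤-11, i=1, swap(1,10) ⇒ -15 -13 -6 -3 2 -9 -4 -10 -2 -7 -8 -11
swap(2,11) ⇒ -15 -13 -11 -3 2 -9 -4 -10 -2 -7 -8 -6; return 2
p = 2; k-1 = 0 < 2 ⇒ left

2; left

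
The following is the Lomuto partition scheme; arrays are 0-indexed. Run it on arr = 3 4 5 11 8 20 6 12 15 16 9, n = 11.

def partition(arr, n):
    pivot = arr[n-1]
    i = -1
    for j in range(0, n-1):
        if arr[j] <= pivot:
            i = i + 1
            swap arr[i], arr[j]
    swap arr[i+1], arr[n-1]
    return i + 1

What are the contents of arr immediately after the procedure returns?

3 4 5 8 6 9 11 12 15 16 20

pivot = arr[10] = 9; i = -1
j=0: arr[0]=3 ≤ 9 → i=0, swap arr[0],arr[0] (no change) → 3 4 5 11 8 20 6 12 15 16 9
j=1: arr[1]=4 ≤ 9 → i=1, swap arr[1],arr[1] (no change) → 3 4 5 11 8 20 6 12 15 16 9
j=2: arr[2]=5 ≤ 9 → i=2, swap arr[2],arr[2] (no change) → 3 4 5 11 8 20 6 12 15 16 9
j=3: arr[3]=11 > 9 → no swap
j=4: arr[4]=8 ≤ 9 → i=3, swap arr[3],arr[4] → 3 4 5 8 11 20 6 12 15 16 9
j=5: arr[5]=20 > 9 → no swap
j=6: arr[6]=6 ≤ 9 → i=4, swap arr[4],arr[6] → 3 4 5 8 6 20 11 12 15 16 9
j=7: arr[7]=12 > 9 → no swap
j=8: arr[8]=15 > 9 → no swap
j=9: arr[9]=16 > 9 → no swap
final swap arr[5],arr[10] → 3 4 5 8 6 9 11 12 15 16 20; return 5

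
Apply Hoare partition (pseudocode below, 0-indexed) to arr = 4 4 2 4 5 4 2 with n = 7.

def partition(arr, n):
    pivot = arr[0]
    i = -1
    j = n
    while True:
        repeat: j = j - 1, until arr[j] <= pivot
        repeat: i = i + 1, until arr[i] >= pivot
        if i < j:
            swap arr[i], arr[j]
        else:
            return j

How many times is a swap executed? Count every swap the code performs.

pivot=4
j stops at 6 (2), i stops at 0 (4); swap ⇒ 2 4 2 4 5 4 4
j stops at 5 (4), i stops at 1 (4); swap ⇒ 2 4 2 4 5 4 4
j stops at 3, i stops at 3; i≥j ⇒ return 3. arr=2 4 2 4 5 4 4

2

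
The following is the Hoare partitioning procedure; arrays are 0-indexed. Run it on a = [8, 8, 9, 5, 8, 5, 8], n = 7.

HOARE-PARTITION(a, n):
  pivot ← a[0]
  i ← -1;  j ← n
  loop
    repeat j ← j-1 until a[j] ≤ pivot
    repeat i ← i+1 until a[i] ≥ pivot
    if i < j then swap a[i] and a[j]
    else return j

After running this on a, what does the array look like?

[8, 5, 8, 5, 9, 8, 8]

pivot = a[0] = 8; i = -1, j = 7
j→6 (a[6]=8≤8), i→0 (a[0]=8≥8); i<j, swap → [8, 8, 9, 5, 8, 5, 8]
j→5 (a[5]=5≤8), i→1 (a[1]=8≥8); i<j, swap → [8, 5, 9, 5, 8, 8, 8]
j→4 (a[4]=8≤8), i→2 (a[2]=9≥8); i<j, swap → [8, 5, 8, 5, 9, 8, 8]
j→3, i→4; i≥j, return j=3. a = [8, 5, 8, 5, 9, 8, 8]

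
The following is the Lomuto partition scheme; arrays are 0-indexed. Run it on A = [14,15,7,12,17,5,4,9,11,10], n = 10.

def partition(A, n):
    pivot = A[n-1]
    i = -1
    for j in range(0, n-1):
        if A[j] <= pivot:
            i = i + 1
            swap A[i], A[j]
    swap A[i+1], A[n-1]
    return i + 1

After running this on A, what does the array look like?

pivot=10, i=-1
j=0: 14>10, skip
j=1: 15>10, skip
j=2: 7≤10, i=0, swap(0,2) ⇒ [7,15,14,12,17,5,4,9,11,10]
j=3: 12>10, skip
j=4: 17>10, skip
j=5: 5≤10, i=1, swap(1,5) ⇒ [7,5,14,12,17,15,4,9,11,10]
j=6: 4≤10, i=2, swap(2,6) ⇒ [7,5,4,12,17,15,14,9,11,10]
j=7: 9≤10, i=3, swap(3,7) ⇒ [7,5,4,9,17,15,14,12,11,10]
j=8: 11>10, skip
swap(4,9) ⇒ [7,5,4,9,10,15,14,12,11,17]; return 4

[7,5,4,9,10,15,14,12,11,17]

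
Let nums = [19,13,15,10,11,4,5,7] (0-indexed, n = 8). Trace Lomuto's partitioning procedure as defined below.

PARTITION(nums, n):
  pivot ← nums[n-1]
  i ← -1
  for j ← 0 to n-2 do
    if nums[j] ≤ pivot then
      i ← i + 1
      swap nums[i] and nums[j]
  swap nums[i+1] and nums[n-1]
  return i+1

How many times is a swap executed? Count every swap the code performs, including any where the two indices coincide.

3

pivot=7, i=-1
j=0: 19>7, skip
j=1: 13>7, skip
j=2: 15>7, skip
j=3: 10>7, skip
j=4: 11>7, skip
j=5: 4≤7, i=0, swap(0,5) ⇒ [4,13,15,10,11,19,5,7]
j=6: 5≤7, i=1, swap(1,6) ⇒ [4,5,15,10,11,19,13,7]
swap(2,7) ⇒ [4,5,7,10,11,19,13,15]; return 2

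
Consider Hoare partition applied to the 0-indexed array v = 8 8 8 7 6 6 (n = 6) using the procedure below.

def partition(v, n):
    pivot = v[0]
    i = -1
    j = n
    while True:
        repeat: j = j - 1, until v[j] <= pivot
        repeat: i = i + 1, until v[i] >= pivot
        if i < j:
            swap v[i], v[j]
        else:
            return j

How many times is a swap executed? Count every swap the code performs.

3

pivot=8
j stops at 5 (6), i stops at 0 (8); swap ⇒ 6 8 8 7 6 8
j stops at 4 (6), i stops at 1 (8); swap ⇒ 6 6 8 7 8 8
j stops at 3 (7), i stops at 2 (8); swap ⇒ 6 6 7 8 8 8
j stops at 2, i stops at 3; i≥j ⇒ return 2. v=6 6 7 8 8 8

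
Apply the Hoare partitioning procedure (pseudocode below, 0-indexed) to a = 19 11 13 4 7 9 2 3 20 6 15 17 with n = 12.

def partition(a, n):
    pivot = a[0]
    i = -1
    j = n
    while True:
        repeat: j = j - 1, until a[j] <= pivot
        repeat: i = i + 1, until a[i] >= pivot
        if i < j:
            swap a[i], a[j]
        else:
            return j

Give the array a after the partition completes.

17 11 13 4 7 9 2 3 15 6 20 19

pivot = a[0] = 19; i = -1, j = 12
j→11 (a[11]=17≤19), i→0 (a[0]=19≥19); i<j, swap → 17 11 13 4 7 9 2 3 20 6 15 19
j→10 (a[10]=15≤19), i→8 (a[8]=20≥19); i<j, swap → 17 11 13 4 7 9 2 3 15 6 20 19
j→9, i→10; i≥j, return j=9. a = 17 11 13 4 7 9 2 3 15 6 20 19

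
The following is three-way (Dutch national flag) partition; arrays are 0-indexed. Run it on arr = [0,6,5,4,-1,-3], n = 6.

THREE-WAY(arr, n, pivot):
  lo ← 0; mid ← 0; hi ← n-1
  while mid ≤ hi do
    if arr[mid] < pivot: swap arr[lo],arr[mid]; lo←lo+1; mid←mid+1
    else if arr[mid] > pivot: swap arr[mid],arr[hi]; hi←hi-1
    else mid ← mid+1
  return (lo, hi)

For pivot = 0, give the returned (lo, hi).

(2, 2)

lo=0 mid=0 hi=5
0=0: mid=1
6>0: swap(1,5), hi=4 ⇒ [0,-3,5,4,-1,6]
-3<0: swap(0,1), lo=1 mid=2 ⇒ [-3,0,5,4,-1,6]
5>0: swap(2,4), hi=3 ⇒ [-3,0,-1,4,5,6]
-1<0: swap(1,2), lo=2 mid=3 ⇒ [-3,-1,0,4,5,6]
4>0: swap(3,3), hi=2 ⇒ [-3,-1,0,4,5,6]
done. lo=2 hi=2; arr=[-3,-1,0,4,5,6]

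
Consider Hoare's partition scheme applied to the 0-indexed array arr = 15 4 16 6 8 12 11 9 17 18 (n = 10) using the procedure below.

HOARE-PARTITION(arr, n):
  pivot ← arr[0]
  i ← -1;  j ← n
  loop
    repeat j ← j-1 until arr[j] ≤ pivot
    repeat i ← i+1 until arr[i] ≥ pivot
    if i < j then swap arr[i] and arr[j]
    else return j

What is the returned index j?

5

pivot = arr[0] = 15; i = -1, j = 10
j→7 (arr[7]=9≤15), i→0 (arr[0]=15≥15); i<j, swap → 9 4 16 6 8 12 11 15 17 18
j→6 (arr[6]=11≤15), i→2 (arr[2]=16≥15); i<j, swap → 9 4 11 6 8 12 16 15 17 18
j→5, i→6; i≥j, return j=5. arr = 9 4 11 6 8 12 16 15 17 18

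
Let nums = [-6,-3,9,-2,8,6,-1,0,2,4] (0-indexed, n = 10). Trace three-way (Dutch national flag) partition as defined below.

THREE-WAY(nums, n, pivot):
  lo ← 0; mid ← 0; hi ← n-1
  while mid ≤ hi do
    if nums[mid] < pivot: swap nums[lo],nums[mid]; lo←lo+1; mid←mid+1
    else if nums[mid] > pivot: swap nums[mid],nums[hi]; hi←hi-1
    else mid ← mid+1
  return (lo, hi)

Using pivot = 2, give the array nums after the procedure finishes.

pivot = 2; lo=0, mid=0, hi=9
nums[mid]=-6<2: swap nums[0],nums[0]; lo=1,mid=1 → [-6,-3,9,-2,8,6,-1,0,2,4]
nums[mid]=-3<2: swap nums[1],nums[1]; lo=2,mid=2 → [-6,-3,9,-2,8,6,-1,0,2,4]
nums[mid]=9>2: swap nums[2],nums[9]; hi=8 → [-6,-3,4,-2,8,6,-1,0,2,9]
nums[mid]=4>2: swap nums[2],nums[8]; hi=7 → [-6,-3,2,-2,8,6,-1,0,4,9]
nums[mid]=2=2: mid=3
nums[mid]=-2<2: swap nums[2],nums[3]; lo=3,mid=4 → [-6,-3,-2,2,8,6,-1,0,4,9]
nums[mid]=8>2: swap nums[4],nums[7]; hi=6 → [-6,-3,-2,2,0,6,-1,8,4,9]
nums[mid]=0<2: swap nums[3],nums[4]; lo=4,mid=5 → [-6,-3,-2,0,2,6,-1,8,4,9]
nums[mid]=6>2: swap nums[5],nums[6]; hi=5 → [-6,-3,-2,0,2,-1,6,8,4,9]
nums[mid]=-1<2: swap nums[4],nums[5]; lo=5,mid=6 → [-6,-3,-2,0,-1,2,6,8,4,9]
end: lo=5, hi=5; nums = [-6,-3,-2,0,-1,2,6,8,4,9]

[-6,-3,-2,0,-1,2,6,8,4,9]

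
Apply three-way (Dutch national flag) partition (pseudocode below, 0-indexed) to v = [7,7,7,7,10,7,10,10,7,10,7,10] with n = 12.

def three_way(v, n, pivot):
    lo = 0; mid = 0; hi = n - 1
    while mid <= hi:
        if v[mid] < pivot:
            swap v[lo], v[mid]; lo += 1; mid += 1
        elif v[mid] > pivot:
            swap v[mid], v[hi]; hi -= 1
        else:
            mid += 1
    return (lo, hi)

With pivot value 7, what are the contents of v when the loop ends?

pivot = 7; lo=0, mid=0, hi=11
v[mid]=7=7: mid=1
v[mid]=7=7: mid=2
v[mid]=7=7: mid=3
v[mid]=7=7: mid=4
v[mid]=10>7: swap v[4],v[11]; hi=10 → [7,7,7,7,10,7,10,10,7,10,7,10]
v[mid]=10>7: swap v[4],v[10]; hi=9 → [7,7,7,7,7,7,10,10,7,10,10,10]
v[mid]=7=7: mid=5
v[mid]=7=7: mid=6
v[mid]=10>7: swap v[6],v[9]; hi=8 → [7,7,7,7,7,7,10,10,7,10,10,10]
v[mid]=10>7: swap v[6],v[8]; hi=7 → [7,7,7,7,7,7,7,10,10,10,10,10]
v[mid]=7=7: mid=7
v[mid]=10>7: swap v[7],v[7]; hi=6 → [7,7,7,7,7,7,7,10,10,10,10,10]
end: lo=0, hi=6; v = [7,7,7,7,7,7,7,10,10,10,10,10]

[7,7,7,7,7,7,7,10,10,10,10,10]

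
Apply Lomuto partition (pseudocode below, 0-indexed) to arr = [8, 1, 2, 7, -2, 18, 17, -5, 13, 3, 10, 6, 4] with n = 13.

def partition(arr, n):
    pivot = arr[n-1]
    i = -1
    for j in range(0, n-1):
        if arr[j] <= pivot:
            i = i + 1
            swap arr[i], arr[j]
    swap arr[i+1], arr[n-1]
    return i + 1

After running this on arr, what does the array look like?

pivot=4, i=-1
j=0: 8>4, skip
j=1: 1≤4, i=0, swap(0,1) ⇒ [1, 8, 2, 7, -2, 18, 17, -5, 13, 3, 10, 6, 4]
j=2: 2≤4, i=1, swap(1,2) ⇒ [1, 2, 8, 7, -2, 18, 17, -5, 13, 3, 10, 6, 4]
j=3: 7>4, skip
j=4: -2≤4, i=2, swap(2,4) ⇒ [1, 2, -2, 7, 8, 18, 17, -5, 13, 3, 10, 6, 4]
j=5: 18>4, skip
j=6: 17>4, skip
j=7: -5≤4, i=3, swap(3,7) ⇒ [1, 2, -2, -5, 8, 18, 17, 7, 13, 3, 10, 6, 4]
j=8: 13>4, skip
j=9: 3≤4, i=4, swap(4,9) ⇒ [1, 2, -2, -5, 3, 18, 17, 7, 13, 8, 10, 6, 4]
j=10: 10>4, skip
j=11: 6>4, skip
swap(5,12) ⇒ [1, 2, -2, -5, 3, 4, 17, 7, 13, 8, 10, 6, 18]; return 5

[1, 2, -2, -5, 3, 4, 17, 7, 13, 8, 10, 6, 18]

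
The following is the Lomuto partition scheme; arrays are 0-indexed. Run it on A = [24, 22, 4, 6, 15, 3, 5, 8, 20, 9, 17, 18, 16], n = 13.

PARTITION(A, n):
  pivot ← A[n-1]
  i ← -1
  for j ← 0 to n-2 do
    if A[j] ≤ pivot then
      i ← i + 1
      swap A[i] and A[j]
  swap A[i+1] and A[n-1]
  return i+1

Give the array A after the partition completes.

pivot = A[12] = 16; i = -1
j=0: A[0]=24 > 16 → no swap
j=1: A[1]=22 > 16 → no swap
j=2: A[2]=4 ≤ 16 → i=0, swap A[0],A[2] → [4, 22, 24, 6, 15, 3, 5, 8, 20, 9, 17, 18, 16]
j=3: A[3]=6 ≤ 16 → i=1, swap A[1],A[3] → [4, 6, 24, 22, 15, 3, 5, 8, 20, 9, 17, 18, 16]
j=4: A[4]=15 ≤ 16 → i=2, swap A[2],A[4] → [4, 6, 15, 22, 24, 3, 5, 8, 20, 9, 17, 18, 16]
j=5: A[5]=3 ≤ 16 → i=3, swap A[3],A[5] → [4, 6, 15, 3, 24, 22, 5, 8, 20, 9, 17, 18, 16]
j=6: A[6]=5 ≤ 16 → i=4, swap A[4],A[6] → [4, 6, 15, 3, 5, 22, 24, 8, 20, 9, 17, 18, 16]
j=7: A[7]=8 ≤ 16 → i=5, swap A[5],A[7] → [4, 6, 15, 3, 5, 8, 24, 22, 20, 9, 17, 18, 16]
j=8: A[8]=20 > 16 → no swap
j=9: A[9]=9 ≤ 16 → i=6, swap A[6],A[9] → [4, 6, 15, 3, 5, 8, 9, 22, 20, 24, 17, 18, 16]
j=10: A[10]=17 > 16 → no swap
j=11: A[11]=18 > 16 → no swap
final swap A[7],A[12] → [4, 6, 15, 3, 5, 8, 9, 16, 20, 24, 17, 18, 22]; return 7

[4, 6, 15, 3, 5, 8, 9, 16, 20, 24, 17, 18, 22]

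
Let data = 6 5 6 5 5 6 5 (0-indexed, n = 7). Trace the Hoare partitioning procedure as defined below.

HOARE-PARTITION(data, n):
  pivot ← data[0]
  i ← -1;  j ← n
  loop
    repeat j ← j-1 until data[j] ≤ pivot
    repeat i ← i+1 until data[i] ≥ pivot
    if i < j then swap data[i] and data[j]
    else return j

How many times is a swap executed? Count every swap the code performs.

2

pivot=6
j stops at 6 (5), i stops at 0 (6); swap ⇒ 5 5 6 5 5 6 6
j stops at 5 (6), i stops at 2 (6); swap ⇒ 5 5 6 5 5 6 6
j stops at 4, i stops at 5; i≥j ⇒ return 4. data=5 5 6 5 5 6 6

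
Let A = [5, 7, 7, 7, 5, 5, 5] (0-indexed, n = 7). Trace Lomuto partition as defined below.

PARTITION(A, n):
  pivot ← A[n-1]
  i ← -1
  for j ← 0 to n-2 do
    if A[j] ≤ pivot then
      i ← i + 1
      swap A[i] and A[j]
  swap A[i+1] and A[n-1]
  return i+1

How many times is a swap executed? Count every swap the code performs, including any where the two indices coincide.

pivot = A[6] = 5; i = -1
j=0: A[0]=5 ≤ 5 → i=0, swap A[0],A[0] (no change) → [5, 7, 7, 7, 5, 5, 5]
j=1: A[1]=7 > 5 → no swap
j=2: A[2]=7 > 5 → no swap
j=3: A[3]=7 > 5 → no swap
j=4: A[4]=5 ≤ 5 → i=1, swap A[1],A[4] → [5, 5, 7, 7, 7, 5, 5]
j=5: A[5]=5 ≤ 5 → i=2, swap A[2],A[5] → [5, 5, 5, 7, 7, 7, 5]
final swap A[3],A[6] → [5, 5, 5, 5, 7, 7, 7]; return 3

4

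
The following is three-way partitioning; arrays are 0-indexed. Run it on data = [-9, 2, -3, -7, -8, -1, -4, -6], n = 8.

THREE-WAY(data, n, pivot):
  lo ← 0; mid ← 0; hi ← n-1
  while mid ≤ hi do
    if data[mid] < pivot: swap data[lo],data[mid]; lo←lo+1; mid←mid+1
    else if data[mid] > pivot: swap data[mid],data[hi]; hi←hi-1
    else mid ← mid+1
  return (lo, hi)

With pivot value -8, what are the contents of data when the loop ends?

lo=0 mid=0 hi=7
-9<-8: swap(0,0), lo=1 mid=1 ⇒ [-9, 2, -3, -7, -8, -1, -4, -6]
2>-8: swap(1,7), hi=6 ⇒ [-9, -6, -3, -7, -8, -1, -4, 2]
-6>-8: swap(1,6), hi=5 ⇒ [-9, -4, -3, -7, -8, -1, -6, 2]
-4>-8: swap(1,5), hi=4 ⇒ [-9, -1, -3, -7, -8, -4, -6, 2]
-1>-8: swap(1,4), hi=3 ⇒ [-9, -8, -3, -7, -1, -4, -6, 2]
-8=-8: mid=2
-3>-8: swap(2,3), hi=2 ⇒ [-9, -8, -7, -3, -1, -4, -6, 2]
-7>-8: swap(2,2), hi=1 ⇒ [-9, -8, -7, -3, -1, -4, -6, 2]
done. lo=1 hi=1; data=[-9, -8, -7, -3, -1, -4, -6, 2]

[-9, -8, -7, -3, -1, -4, -6, 2]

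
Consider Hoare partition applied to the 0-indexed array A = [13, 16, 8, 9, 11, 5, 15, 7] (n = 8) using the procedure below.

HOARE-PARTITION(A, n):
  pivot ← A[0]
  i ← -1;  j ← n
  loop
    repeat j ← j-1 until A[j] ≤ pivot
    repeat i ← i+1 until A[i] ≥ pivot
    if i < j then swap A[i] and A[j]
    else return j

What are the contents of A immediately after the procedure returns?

pivot = A[0] = 13; i = -1, j = 8
j→7 (A[7]=7≤13), i→0 (A[0]=13≥13); i<j, swap → [7, 16, 8, 9, 11, 5, 15, 13]
j→5 (A[5]=5≤13), i→1 (A[1]=16≥13); i<j, swap → [7, 5, 8, 9, 11, 16, 15, 13]
j→4, i→5; i≥j, return j=4. A = [7, 5, 8, 9, 11, 16, 15, 13]

[7, 5, 8, 9, 11, 16, 15, 13]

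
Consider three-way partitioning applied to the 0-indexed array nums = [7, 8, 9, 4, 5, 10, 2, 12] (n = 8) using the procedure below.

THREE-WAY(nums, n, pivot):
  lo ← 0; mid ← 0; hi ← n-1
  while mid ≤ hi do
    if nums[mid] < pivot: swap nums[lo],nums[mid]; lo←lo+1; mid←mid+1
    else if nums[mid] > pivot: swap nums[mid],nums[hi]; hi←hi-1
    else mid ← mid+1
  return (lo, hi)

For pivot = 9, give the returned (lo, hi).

pivot = 9; lo=0, mid=0, hi=7
nums[mid]=7<9: swap nums[0],nums[0]; lo=1,mid=1 → [7, 8, 9, 4, 5, 10, 2, 12]
nums[mid]=8<9: swap nums[1],nums[1]; lo=2,mid=2 → [7, 8, 9, 4, 5, 10, 2, 12]
nums[mid]=9=9: mid=3
nums[mid]=4<9: swap nums[2],nums[3]; lo=3,mid=4 → [7, 8, 4, 9, 5, 10, 2, 12]
nums[mid]=5<9: swap nums[3],nums[4]; lo=4,mid=5 → [7, 8, 4, 5, 9, 10, 2, 12]
nums[mid]=10>9: swap nums[5],nums[7]; hi=6 → [7, 8, 4, 5, 9, 12, 2, 10]
nums[mid]=12>9: swap nums[5],nums[6]; hi=5 → [7, 8, 4, 5, 9, 2, 12, 10]
nums[mid]=2<9: swap nums[4],nums[5]; lo=5,mid=6 → [7, 8, 4, 5, 2, 9, 12, 10]
end: lo=5, hi=5; nums = [7, 8, 4, 5, 2, 9, 12, 10]

(5, 5)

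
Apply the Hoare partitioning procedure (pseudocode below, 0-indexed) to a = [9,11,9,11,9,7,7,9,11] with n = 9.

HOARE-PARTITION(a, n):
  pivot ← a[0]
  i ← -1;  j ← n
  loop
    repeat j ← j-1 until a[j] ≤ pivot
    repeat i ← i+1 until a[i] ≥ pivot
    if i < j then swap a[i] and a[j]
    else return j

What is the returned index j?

pivot=9
j stops at 7 (9), i stops at 0 (9); swap ⇒ [9,11,9,11,9,7,7,9,11]
j stops at 6 (7), i stops at 1 (11); swap ⇒ [9,7,9,11,9,7,11,9,11]
j stops at 5 (7), i stops at 2 (9); swap ⇒ [9,7,7,11,9,9,11,9,11]
j stops at 4 (9), i stops at 3 (11); swap ⇒ [9,7,7,9,11,9,11,9,11]
j stops at 3, i stops at 4; i≥j ⇒ return 3. a=[9,7,7,9,11,9,11,9,11]

3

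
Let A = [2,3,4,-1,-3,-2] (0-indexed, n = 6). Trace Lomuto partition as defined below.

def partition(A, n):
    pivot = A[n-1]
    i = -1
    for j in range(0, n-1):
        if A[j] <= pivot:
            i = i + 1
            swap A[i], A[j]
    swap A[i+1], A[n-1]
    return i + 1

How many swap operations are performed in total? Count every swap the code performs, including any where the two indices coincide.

pivot=-2, i=-1
j=0: 2>-2, skip
j=1: 3>-2, skip
j=2: 4>-2, skip
j=3: -1>-2, skip
j=4: -3≤-2, i=0, swap(0,4) ⇒ [-3,3,4,-1,2,-2]
swap(1,5) ⇒ [-3,-2,4,-1,2,3]; return 1

2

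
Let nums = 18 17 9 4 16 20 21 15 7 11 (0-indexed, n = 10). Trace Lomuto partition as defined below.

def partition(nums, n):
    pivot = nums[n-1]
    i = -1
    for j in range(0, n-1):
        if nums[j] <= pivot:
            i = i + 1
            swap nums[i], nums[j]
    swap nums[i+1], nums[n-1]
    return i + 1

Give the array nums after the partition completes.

pivot = nums[9] = 11; i = -1
j=0: nums[0]=18 > 11 → no swap
j=1: nums[1]=17 > 11 → no swap
j=2: nums[2]=9 ≤ 11 → i=0, swap nums[0],nums[2] → 9 17 18 4 16 20 21 15 7 11
j=3: nums[3]=4 ≤ 11 → i=1, swap nums[1],nums[3] → 9 4 18 17 16 20 21 15 7 11
j=4: nums[4]=16 > 11 → no swap
j=5: nums[5]=20 > 11 → no swap
j=6: nums[6]=21 > 11 → no swap
j=7: nums[7]=15 > 11 → no swap
j=8: nums[8]=7 ≤ 11 → i=2, swap nums[2],nums[8] → 9 4 7 17 16 20 21 15 18 11
final swap nums[3],nums[9] → 9 4 7 11 16 20 21 15 18 17; return 3

9 4 7 11 16 20 21 15 18 17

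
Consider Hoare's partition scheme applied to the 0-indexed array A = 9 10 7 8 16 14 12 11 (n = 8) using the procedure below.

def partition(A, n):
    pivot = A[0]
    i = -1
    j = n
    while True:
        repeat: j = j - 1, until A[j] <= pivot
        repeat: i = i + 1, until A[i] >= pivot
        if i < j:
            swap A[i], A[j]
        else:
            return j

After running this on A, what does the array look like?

pivot = A[0] = 9; i = -1, j = 8
j→3 (A[3]=8≤9), i→0 (A[0]=9≥9); i<j, swap → 8 10 7 9 16 14 12 11
j→2 (A[2]=7≤9), i→1 (A[1]=10≥9); i<j, swap → 8 7 10 9 16 14 12 11
j→1, i→2; i≥j, return j=1. A = 8 7 10 9 16 14 12 11

8 7 10 9 16 14 12 11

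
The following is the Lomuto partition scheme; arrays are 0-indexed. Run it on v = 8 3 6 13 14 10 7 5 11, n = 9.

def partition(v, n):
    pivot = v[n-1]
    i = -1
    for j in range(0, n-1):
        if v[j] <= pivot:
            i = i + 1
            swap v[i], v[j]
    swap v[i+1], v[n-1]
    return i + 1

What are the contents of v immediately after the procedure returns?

pivot = v[8] = 11; i = -1
j=0: v[0]=8 ≤ 11 → i=0, swap v[0],v[0] (no change) → 8 3 6 13 14 10 7 5 11
j=1: v[1]=3 ≤ 11 → i=1, swap v[1],v[1] (no change) → 8 3 6 13 14 10 7 5 11
j=2: v[2]=6 ≤ 11 → i=2, swap v[2],v[2] (no change) → 8 3 6 13 14 10 7 5 11
j=3: v[3]=13 > 11 → no swap
j=4: v[4]=14 > 11 → no swap
j=5: v[5]=10 ≤ 11 → i=3, swap v[3],v[5] → 8 3 6 10 14 13 7 5 11
j=6: v[6]=7 ≤ 11 → i=4, swap v[4],v[6] → 8 3 6 10 7 13 14 5 11
j=7: v[7]=5 ≤ 11 → i=5, swap v[5],v[7] → 8 3 6 10 7 5 14 13 11
final swap v[6],v[8] → 8 3 6 10 7 5 11 13 14; return 6

8 3 6 10 7 5 11 13 14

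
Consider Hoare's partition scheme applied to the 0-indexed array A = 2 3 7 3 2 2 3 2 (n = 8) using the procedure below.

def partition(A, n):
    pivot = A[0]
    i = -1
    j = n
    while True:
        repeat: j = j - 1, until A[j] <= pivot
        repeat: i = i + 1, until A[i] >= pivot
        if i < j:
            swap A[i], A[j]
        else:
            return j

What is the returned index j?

pivot = A[0] = 2; i = -1, j = 8
j→7 (A[7]=2≤2), i→0 (A[0]=2≥2); i<j, swap → 2 3 7 3 2 2 3 2
j→5 (A[5]=2≤2), i→1 (A[1]=3≥2); i<j, swap → 2 2 7 3 2 3 3 2
j→4 (A[4]=2≤2), i→2 (A[2]=7≥2); i<j, swap → 2 2 2 3 7 3 3 2
j→2, i→3; i≥j, return j=2. A = 2 2 2 3 7 3 3 2

2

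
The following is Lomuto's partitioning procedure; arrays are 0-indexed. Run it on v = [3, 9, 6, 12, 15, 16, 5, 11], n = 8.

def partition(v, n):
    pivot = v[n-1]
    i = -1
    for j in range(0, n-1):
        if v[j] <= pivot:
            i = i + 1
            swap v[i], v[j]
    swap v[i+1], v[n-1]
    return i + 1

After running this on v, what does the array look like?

[3, 9, 6, 5, 11, 16, 12, 15]

pivot=11, i=-1
j=0: 3≤11, i=0, swap(0,0) ⇒ [3, 9, 6, 12, 15, 16, 5, 11]
j=1: 9≤11, i=1, swap(1,1) ⇒ [3, 9, 6, 12, 15, 16, 5, 11]
j=2: 6≤11, i=2, swap(2,2) ⇒ [3, 9, 6, 12, 15, 16, 5, 11]
j=3: 12>11, skip
j=4: 15>11, skip
j=5: 16>11, skip
j=6: 5≤11, i=3, swap(3,6) ⇒ [3, 9, 6, 5, 15, 16, 12, 11]
swap(4,7) ⇒ [3, 9, 6, 5, 11, 16, 12, 15]; return 4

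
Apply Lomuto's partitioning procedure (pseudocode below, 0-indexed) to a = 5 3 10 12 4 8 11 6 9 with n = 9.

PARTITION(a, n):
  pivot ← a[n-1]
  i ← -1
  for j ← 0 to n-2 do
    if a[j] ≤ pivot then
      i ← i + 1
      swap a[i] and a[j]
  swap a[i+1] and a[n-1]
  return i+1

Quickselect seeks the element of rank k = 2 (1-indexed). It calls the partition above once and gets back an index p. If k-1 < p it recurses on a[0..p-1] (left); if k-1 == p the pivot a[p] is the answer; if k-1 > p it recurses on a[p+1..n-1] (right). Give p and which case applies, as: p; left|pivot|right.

pivot = a[8] = 9; i = -1
j=0: a[0]=5 ≤ 9 → i=0, swap a[0],a[0] (no change) → 5 3 10 12 4 8 11 6 9
j=1: a[1]=3 ≤ 9 → i=1, swap a[1],a[1] (no change) → 5 3 10 12 4 8 11 6 9
j=2: a[2]=10 > 9 → no swap
j=3: a[3]=12 > 9 → no swap
j=4: a[4]=4 ≤ 9 → i=2, swap a[2],a[4] → 5 3 4 12 10 8 11 6 9
j=5: a[5]=8 ≤ 9 → i=3, swap a[3],a[5] → 5 3 4 8 10 12 11 6 9
j=6: a[6]=11 > 9 → no swap
j=7: a[7]=6 ≤ 9 → i=4, swap a[4],a[7] → 5 3 4 8 6 12 11 10 9
final swap a[5],a[8] → 5 3 4 8 6 9 11 10 12; return 5
p = 5; k-1 = 1 < 5 ⇒ left

5; left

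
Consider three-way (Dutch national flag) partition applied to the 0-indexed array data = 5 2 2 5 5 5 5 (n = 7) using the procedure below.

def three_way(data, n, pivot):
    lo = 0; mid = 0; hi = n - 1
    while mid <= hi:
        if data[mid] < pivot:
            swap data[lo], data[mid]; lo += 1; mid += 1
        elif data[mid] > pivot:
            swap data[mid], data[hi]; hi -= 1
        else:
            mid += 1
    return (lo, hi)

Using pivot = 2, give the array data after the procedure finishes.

2 2 5 5 5 5 5

lo=0 mid=0 hi=6
5>2: swap(0,6), hi=5 ⇒ 5 2 2 5 5 5 5
5>2: swap(0,5), hi=4 ⇒ 5 2 2 5 5 5 5
5>2: swap(0,4), hi=3 ⇒ 5 2 2 5 5 5 5
5>2: swap(0,3), hi=2 ⇒ 5 2 2 5 5 5 5
5>2: swap(0,2), hi=1 ⇒ 2 2 5 5 5 5 5
2=2: mid=1
2=2: mid=2
done. lo=0 hi=1; data=2 2 5 5 5 5 5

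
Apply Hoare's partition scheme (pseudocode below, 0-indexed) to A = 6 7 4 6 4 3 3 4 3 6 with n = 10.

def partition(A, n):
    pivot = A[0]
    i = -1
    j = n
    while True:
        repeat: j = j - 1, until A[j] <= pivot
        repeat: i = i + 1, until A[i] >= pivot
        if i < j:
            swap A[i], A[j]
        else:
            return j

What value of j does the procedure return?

pivot = A[0] = 6; i = -1, j = 10
j→9 (A[9]=6≤6), i→0 (A[0]=6≥6); i<j, swap → 6 7 4 6 4 3 3 4 3 6
j→8 (A[8]=3≤6), i→1 (A[1]=7≥6); i<j, swap → 6 3 4 6 4 3 3 4 7 6
j→7 (A[7]=4≤6), i→3 (A[3]=6≥6); i<j, swap → 6 3 4 4 4 3 3 6 7 6
j→6, i→7; i≥j, return j=6. A = 6 3 4 4 4 3 3 6 7 6

6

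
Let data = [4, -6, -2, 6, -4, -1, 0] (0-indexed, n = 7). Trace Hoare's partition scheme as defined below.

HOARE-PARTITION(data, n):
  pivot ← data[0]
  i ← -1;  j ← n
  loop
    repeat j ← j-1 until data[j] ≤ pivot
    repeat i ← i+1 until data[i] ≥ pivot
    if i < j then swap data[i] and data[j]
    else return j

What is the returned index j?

4

pivot = data[0] = 4; i = -1, j = 7
j→6 (data[6]=0≤4), i→0 (data[0]=4≥4); i<j, swap → [0, -6, -2, 6, -4, -1, 4]
j→5 (data[5]=-1≤4), i→3 (data[3]=6≥4); i<j, swap → [0, -6, -2, -1, -4, 6, 4]
j→4, i→5; i≥j, return j=4. data = [0, -6, -2, -1, -4, 6, 4]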